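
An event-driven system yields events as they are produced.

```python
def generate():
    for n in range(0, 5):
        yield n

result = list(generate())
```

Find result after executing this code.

Step 1: The generator yields each value from range(0, 5).
Step 2: list() consumes all yields: [0, 1, 2, 3, 4].
Therefore result = [0, 1, 2, 3, 4].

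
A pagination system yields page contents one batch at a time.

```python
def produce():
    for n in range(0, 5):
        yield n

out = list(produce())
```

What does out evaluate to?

Step 1: The generator yields each value from range(0, 5).
Step 2: list() consumes all yields: [0, 1, 2, 3, 4].
Therefore out = [0, 1, 2, 3, 4].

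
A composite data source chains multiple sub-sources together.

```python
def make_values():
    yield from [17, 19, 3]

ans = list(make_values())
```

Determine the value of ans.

Step 1: yield from delegates to the iterable, yielding each element.
Step 2: Collected values: [17, 19, 3].
Therefore ans = [17, 19, 3].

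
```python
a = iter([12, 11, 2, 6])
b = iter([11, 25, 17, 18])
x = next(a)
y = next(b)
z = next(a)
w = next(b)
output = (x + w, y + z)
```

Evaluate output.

Step 1: a iterates [12, 11, 2, 6], b iterates [11, 25, 17, 18].
Step 2: x = next(a) = 12, y = next(b) = 11.
Step 3: z = next(a) = 11, w = next(b) = 25.
Step 4: output = (12 + 25, 11 + 11) = (37, 22).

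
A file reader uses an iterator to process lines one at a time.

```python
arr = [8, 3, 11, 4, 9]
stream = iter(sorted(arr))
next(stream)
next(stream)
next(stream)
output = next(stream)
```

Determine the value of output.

Step 1: sorted([8, 3, 11, 4, 9]) = [3, 4, 8, 9, 11].
Step 2: Create iterator and skip 3 elements.
Step 3: next() returns 9.
Therefore output = 9.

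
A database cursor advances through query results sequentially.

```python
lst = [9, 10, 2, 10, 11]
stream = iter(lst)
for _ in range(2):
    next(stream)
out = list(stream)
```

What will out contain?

Step 1: Create iterator over [9, 10, 2, 10, 11].
Step 2: Advance 2 positions (consuming [9, 10]).
Step 3: list() collects remaining elements: [2, 10, 11].
Therefore out = [2, 10, 11].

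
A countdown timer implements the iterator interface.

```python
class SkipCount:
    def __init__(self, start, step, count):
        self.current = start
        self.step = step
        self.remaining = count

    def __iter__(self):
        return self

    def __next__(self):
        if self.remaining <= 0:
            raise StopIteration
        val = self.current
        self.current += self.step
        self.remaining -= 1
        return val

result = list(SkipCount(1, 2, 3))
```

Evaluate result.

Step 1: SkipCount starts at 1, increments by 2, for 3 steps:
  Yield 1, then current += 2
  Yield 3, then current += 2
  Yield 5, then current += 2
Therefore result = [1, 3, 5].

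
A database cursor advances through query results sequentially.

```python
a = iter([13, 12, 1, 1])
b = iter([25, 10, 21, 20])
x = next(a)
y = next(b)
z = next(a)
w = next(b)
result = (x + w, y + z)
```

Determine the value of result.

Step 1: a iterates [13, 12, 1, 1], b iterates [25, 10, 21, 20].
Step 2: x = next(a) = 13, y = next(b) = 25.
Step 3: z = next(a) = 12, w = next(b) = 10.
Step 4: result = (13 + 10, 25 + 12) = (23, 37).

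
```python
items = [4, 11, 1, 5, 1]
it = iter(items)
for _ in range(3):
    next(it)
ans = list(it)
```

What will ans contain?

Step 1: Create iterator over [4, 11, 1, 5, 1].
Step 2: Advance 3 positions (consuming [4, 11, 1]).
Step 3: list() collects remaining elements: [5, 1].
Therefore ans = [5, 1].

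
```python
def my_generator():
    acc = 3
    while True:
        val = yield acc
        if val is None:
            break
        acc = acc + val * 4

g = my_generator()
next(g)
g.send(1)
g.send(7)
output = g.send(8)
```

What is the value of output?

Step 1: next() -> yield acc=3.
Step 2: send(1) -> val=1, acc = 3 + 1*4 = 7, yield 7.
Step 3: send(7) -> val=7, acc = 7 + 7*4 = 35, yield 35.
Step 4: send(8) -> val=8, acc = 35 + 8*4 = 67, yield 67.
Therefore output = 67.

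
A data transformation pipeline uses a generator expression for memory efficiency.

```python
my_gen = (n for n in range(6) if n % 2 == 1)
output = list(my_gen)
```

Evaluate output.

Step 1: Filter range(6) keeping only odd values:
  n=0: even, excluded
  n=1: odd, included
  n=2: even, excluded
  n=3: odd, included
  n=4: even, excluded
  n=5: odd, included
Therefore output = [1, 3, 5].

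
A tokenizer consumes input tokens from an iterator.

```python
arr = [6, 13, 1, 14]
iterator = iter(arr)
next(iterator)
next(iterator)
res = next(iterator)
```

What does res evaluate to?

Step 1: Create iterator over [6, 13, 1, 14].
Step 2: next() consumes 6.
Step 3: next() consumes 13.
Step 4: next() returns 1.
Therefore res = 1.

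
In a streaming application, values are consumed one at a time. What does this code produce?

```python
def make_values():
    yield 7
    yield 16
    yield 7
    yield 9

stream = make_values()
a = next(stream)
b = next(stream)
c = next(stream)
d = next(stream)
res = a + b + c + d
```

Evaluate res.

Step 1: Create generator and consume all values:
  a = next(stream) = 7
  b = next(stream) = 16
  c = next(stream) = 7
  d = next(stream) = 9
Step 2: res = 7 + 16 + 7 + 9 = 39.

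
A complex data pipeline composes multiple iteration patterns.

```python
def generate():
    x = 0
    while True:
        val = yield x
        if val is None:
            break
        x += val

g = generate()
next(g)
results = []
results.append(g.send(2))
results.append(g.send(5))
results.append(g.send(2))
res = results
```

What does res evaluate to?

Step 1: next(g) -> yield 0.
Step 2: send(2) -> x = 2, yield 2.
Step 3: send(5) -> x = 7, yield 7.
Step 4: send(2) -> x = 9, yield 9.
Therefore res = [2, 7, 9].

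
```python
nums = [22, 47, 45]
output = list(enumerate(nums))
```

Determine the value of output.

Step 1: enumerate pairs each element with its index:
  (0, 22)
  (1, 47)
  (2, 45)
Therefore output = [(0, 22), (1, 47), (2, 45)].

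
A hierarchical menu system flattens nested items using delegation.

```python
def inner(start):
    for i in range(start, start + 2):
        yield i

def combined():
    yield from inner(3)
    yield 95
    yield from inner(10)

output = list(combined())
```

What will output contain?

Step 1: combined() delegates to inner(3):
  yield 3
  yield 4
Step 2: yield 95
Step 3: Delegates to inner(10):
  yield 10
  yield 11
Therefore output = [3, 4, 95, 10, 11].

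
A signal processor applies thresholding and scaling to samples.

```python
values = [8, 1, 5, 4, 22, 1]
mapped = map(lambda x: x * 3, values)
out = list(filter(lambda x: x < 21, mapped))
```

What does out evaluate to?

Step 1: Map x * 3:
  8 -> 24
  1 -> 3
  5 -> 15
  4 -> 12
  22 -> 66
  1 -> 3
Step 2: Filter for < 21:
  24: removed
  3: kept
  15: kept
  12: kept
  66: removed
  3: kept
Therefore out = [3, 15, 12, 3].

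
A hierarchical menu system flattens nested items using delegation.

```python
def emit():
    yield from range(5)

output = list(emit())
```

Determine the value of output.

Step 1: yield from delegates to the iterable, yielding each element.
Step 2: Collected values: [0, 1, 2, 3, 4].
Therefore output = [0, 1, 2, 3, 4].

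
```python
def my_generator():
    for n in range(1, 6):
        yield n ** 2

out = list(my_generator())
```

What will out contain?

Step 1: For each n in range(1, 6), yield n**2:
  n=1: yield 1**2 = 1
  n=2: yield 2**2 = 4
  n=3: yield 3**2 = 9
  n=4: yield 4**2 = 16
  n=5: yield 5**2 = 25
Therefore out = [1, 4, 9, 16, 25].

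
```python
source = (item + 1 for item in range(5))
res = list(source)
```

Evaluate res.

Step 1: For each item in range(5), compute item+1:
  item=0: 0+1 = 1
  item=1: 1+1 = 2
  item=2: 2+1 = 3
  item=3: 3+1 = 4
  item=4: 4+1 = 5
Therefore res = [1, 2, 3, 4, 5].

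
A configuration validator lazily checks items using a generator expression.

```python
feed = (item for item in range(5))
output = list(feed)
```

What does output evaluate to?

Step 1: Generator expression iterates range(5): [0, 1, 2, 3, 4].
Step 2: list() collects all values.
Therefore output = [0, 1, 2, 3, 4].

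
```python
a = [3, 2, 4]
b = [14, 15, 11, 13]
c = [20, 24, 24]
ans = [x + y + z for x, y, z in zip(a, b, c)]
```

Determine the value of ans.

Step 1: zip three lists (truncates to shortest, len=3):
  3 + 14 + 20 = 37
  2 + 15 + 24 = 41
  4 + 11 + 24 = 39
Therefore ans = [37, 41, 39].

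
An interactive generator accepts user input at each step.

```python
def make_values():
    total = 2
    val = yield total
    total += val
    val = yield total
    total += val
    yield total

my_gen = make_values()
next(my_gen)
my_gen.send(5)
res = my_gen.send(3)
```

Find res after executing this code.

Step 1: next() -> yield total=2.
Step 2: send(5) -> val=5, total = 2+5 = 7, yield 7.
Step 3: send(3) -> val=3, total = 7+3 = 10, yield 10.
Therefore res = 10.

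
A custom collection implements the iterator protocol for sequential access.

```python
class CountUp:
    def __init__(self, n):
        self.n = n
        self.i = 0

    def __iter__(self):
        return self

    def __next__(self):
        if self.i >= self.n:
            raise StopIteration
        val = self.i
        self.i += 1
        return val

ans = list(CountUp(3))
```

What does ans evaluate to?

Step 1: CountUp(3) creates an iterator counting 0 to 2.
Step 2: list() consumes all values: [0, 1, 2].
Therefore ans = [0, 1, 2].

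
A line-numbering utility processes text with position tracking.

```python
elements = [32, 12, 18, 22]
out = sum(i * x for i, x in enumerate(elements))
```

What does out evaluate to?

Step 1: Compute i * x for each (i, x) in enumerate([32, 12, 18, 22]):
  i=0, x=32: 0*32 = 0
  i=1, x=12: 1*12 = 12
  i=2, x=18: 2*18 = 36
  i=3, x=22: 3*22 = 66
Step 2: sum = 0 + 12 + 36 + 66 = 114.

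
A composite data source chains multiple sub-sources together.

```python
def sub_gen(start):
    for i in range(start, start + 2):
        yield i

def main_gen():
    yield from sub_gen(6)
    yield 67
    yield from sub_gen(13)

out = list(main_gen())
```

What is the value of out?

Step 1: main_gen() delegates to sub_gen(6):
  yield 6
  yield 7
Step 2: yield 67
Step 3: Delegates to sub_gen(13):
  yield 13
  yield 14
Therefore out = [6, 7, 67, 13, 14].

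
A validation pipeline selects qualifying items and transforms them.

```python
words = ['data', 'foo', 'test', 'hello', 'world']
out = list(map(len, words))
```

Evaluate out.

Step 1: Map len() to each word:
  'data' -> 4
  'foo' -> 3
  'test' -> 4
  'hello' -> 5
  'world' -> 5
Therefore out = [4, 3, 4, 5, 5].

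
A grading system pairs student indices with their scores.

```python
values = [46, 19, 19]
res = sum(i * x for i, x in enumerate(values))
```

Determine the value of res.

Step 1: Compute i * x for each (i, x) in enumerate([46, 19, 19]):
  i=0, x=46: 0*46 = 0
  i=1, x=19: 1*19 = 19
  i=2, x=19: 2*19 = 38
Step 2: sum = 0 + 19 + 38 = 57.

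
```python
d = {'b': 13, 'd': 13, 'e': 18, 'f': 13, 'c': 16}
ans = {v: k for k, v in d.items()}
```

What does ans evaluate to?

Step 1: Invert dict (swap keys and values):
  'b': 13 -> 13: 'b'
  'd': 13 -> 13: 'd'
  'e': 18 -> 18: 'e'
  'f': 13 -> 13: 'f'
  'c': 16 -> 16: 'c'
Therefore ans = {13: 'f', 18: 'e', 16: 'c'}.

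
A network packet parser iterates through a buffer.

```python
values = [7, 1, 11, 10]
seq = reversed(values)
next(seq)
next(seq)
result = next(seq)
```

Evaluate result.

Step 1: reversed([7, 1, 11, 10]) gives iterator: [10, 11, 1, 7].
Step 2: First next() = 10, second next() = 11.
Step 3: Third next() = 1.
Therefore result = 1.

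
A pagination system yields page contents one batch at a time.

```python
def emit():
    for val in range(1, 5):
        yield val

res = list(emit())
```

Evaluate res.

Step 1: The generator yields each value from range(1, 5).
Step 2: list() consumes all yields: [1, 2, 3, 4].
Therefore res = [1, 2, 3, 4].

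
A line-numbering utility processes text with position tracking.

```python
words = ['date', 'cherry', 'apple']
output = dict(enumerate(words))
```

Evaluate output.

Step 1: enumerate pairs indices with words:
  0 -> 'date'
  1 -> 'cherry'
  2 -> 'apple'
Therefore output = {0: 'date', 1: 'cherry', 2: 'apple'}.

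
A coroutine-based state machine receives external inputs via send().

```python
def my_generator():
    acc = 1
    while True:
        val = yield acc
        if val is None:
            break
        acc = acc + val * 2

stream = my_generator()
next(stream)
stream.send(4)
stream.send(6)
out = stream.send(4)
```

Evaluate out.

Step 1: next() -> yield acc=1.
Step 2: send(4) -> val=4, acc = 1 + 4*2 = 9, yield 9.
Step 3: send(6) -> val=6, acc = 9 + 6*2 = 21, yield 21.
Step 4: send(4) -> val=4, acc = 21 + 4*2 = 29, yield 29.
Therefore out = 29.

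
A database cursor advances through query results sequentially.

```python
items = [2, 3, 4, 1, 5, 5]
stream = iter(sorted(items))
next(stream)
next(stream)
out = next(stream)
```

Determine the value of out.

Step 1: sorted([2, 3, 4, 1, 5, 5]) = [1, 2, 3, 4, 5, 5].
Step 2: Create iterator and skip 2 elements.
Step 3: next() returns 3.
Therefore out = 3.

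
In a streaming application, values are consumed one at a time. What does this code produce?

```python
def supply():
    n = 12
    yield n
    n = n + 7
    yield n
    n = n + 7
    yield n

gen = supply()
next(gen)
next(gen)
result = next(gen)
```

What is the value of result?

Step 1: Trace through generator execution:
  Yield 1: n starts at 12, yield 12
  Yield 2: n = 12 + 7 = 19, yield 19
  Yield 3: n = 19 + 7 = 26, yield 26
Step 2: First next() gets 12, second next() gets the second value, third next() yields 26.
Therefore result = 26.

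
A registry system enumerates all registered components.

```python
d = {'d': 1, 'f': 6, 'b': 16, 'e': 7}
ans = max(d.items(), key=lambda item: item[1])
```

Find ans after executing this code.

Step 1: Find item with maximum value:
  ('d', 1)
  ('f', 6)
  ('b', 16)
  ('e', 7)
Step 2: Maximum value is 16 at key 'b'.
Therefore ans = ('b', 16).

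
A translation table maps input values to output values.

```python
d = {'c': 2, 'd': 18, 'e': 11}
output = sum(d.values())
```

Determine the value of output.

Step 1: d.values() = [2, 18, 11].
Step 2: sum = 31.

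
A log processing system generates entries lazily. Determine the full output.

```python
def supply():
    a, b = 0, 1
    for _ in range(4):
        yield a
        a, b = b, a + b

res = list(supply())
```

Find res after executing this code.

Step 1: Fibonacci-like sequence starting with a=0, b=1:
  Iteration 1: yield a=0, then a,b = 1,1
  Iteration 2: yield a=1, then a,b = 1,2
  Iteration 3: yield a=1, then a,b = 2,3
  Iteration 4: yield a=2, then a,b = 3,5
Therefore res = [0, 1, 1, 2].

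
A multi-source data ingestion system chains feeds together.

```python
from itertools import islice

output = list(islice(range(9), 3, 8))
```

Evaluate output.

Step 1: islice(range(9), 3, 8) takes elements at indices [3, 8).
Step 2: Elements: [3, 4, 5, 6, 7].
Therefore output = [3, 4, 5, 6, 7].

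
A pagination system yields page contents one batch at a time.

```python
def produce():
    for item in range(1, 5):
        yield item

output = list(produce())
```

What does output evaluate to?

Step 1: The generator yields each value from range(1, 5).
Step 2: list() consumes all yields: [1, 2, 3, 4].
Therefore output = [1, 2, 3, 4].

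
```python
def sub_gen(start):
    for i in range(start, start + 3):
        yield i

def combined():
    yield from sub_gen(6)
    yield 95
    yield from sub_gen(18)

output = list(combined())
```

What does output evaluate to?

Step 1: combined() delegates to sub_gen(6):
  yield 6
  yield 7
  yield 8
Step 2: yield 95
Step 3: Delegates to sub_gen(18):
  yield 18
  yield 19
  yield 20
Therefore output = [6, 7, 8, 95, 18, 19, 20].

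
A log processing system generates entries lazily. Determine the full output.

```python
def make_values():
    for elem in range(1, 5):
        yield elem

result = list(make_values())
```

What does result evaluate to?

Step 1: The generator yields each value from range(1, 5).
Step 2: list() consumes all yields: [1, 2, 3, 4].
Therefore result = [1, 2, 3, 4].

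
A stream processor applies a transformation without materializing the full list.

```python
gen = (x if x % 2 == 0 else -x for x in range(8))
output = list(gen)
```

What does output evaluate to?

Step 1: For each x in range(8), yield x if even, else -x:
  x=0: even, yield 0
  x=1: odd, yield -1
  x=2: even, yield 2
  x=3: odd, yield -3
  x=4: even, yield 4
  x=5: odd, yield -5
  x=6: even, yield 6
  x=7: odd, yield -7
Therefore output = [0, -1, 2, -3, 4, -5, 6, -7].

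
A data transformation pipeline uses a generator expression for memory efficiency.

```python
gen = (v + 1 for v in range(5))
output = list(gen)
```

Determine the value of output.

Step 1: For each v in range(5), compute v+1:
  v=0: 0+1 = 1
  v=1: 1+1 = 2
  v=2: 2+1 = 3
  v=3: 3+1 = 4
  v=4: 4+1 = 5
Therefore output = [1, 2, 3, 4, 5].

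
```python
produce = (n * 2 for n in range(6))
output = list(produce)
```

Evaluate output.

Step 1: For each n in range(6), compute n*2:
  n=0: 0*2 = 0
  n=1: 1*2 = 2
  n=2: 2*2 = 4
  n=3: 3*2 = 6
  n=4: 4*2 = 8
  n=5: 5*2 = 10
Therefore output = [0, 2, 4, 6, 8, 10].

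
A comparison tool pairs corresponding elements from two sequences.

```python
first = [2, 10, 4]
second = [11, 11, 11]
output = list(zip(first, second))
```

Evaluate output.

Step 1: zip pairs elements at same index:
  Index 0: (2, 11)
  Index 1: (10, 11)
  Index 2: (4, 11)
Therefore output = [(2, 11), (10, 11), (4, 11)].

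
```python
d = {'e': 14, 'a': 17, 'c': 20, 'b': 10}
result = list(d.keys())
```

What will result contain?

Step 1: d.keys() returns the dictionary keys in insertion order.
Therefore result = ['e', 'a', 'c', 'b'].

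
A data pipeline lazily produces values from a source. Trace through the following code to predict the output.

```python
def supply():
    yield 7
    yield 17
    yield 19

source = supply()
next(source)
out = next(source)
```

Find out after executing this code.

Step 1: supply() creates a generator.
Step 2: next(source) yields 7 (consumed and discarded).
Step 3: next(source) yields 17, assigned to out.
Therefore out = 17.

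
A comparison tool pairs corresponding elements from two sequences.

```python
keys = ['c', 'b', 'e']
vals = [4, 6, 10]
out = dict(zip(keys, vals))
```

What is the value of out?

Step 1: zip pairs keys with values:
  'c' -> 4
  'b' -> 6
  'e' -> 10
Therefore out = {'c': 4, 'b': 6, 'e': 10}.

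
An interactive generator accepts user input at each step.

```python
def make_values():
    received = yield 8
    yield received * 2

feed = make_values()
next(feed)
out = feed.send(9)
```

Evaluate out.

Step 1: next(feed) advances to first yield, producing 8.
Step 2: send(9) resumes, received = 9.
Step 3: yield received * 2 = 9 * 2 = 18.
Therefore out = 18.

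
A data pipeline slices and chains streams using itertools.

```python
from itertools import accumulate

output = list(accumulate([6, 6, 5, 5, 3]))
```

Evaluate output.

Step 1: accumulate computes running sums:
  + 6 = 6
  + 6 = 12
  + 5 = 17
  + 5 = 22
  + 3 = 25
Therefore output = [6, 12, 17, 22, 25].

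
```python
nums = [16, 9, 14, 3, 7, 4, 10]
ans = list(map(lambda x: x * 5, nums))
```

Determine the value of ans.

Step 1: Apply lambda x: x * 5 to each element:
  16 -> 80
  9 -> 45
  14 -> 70
  3 -> 15
  7 -> 35
  4 -> 20
  10 -> 50
Therefore ans = [80, 45, 70, 15, 35, 20, 50].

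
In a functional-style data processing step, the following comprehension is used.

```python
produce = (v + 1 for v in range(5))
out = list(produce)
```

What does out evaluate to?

Step 1: For each v in range(5), compute v+1:
  v=0: 0+1 = 1
  v=1: 1+1 = 2
  v=2: 2+1 = 3
  v=3: 3+1 = 4
  v=4: 4+1 = 5
Therefore out = [1, 2, 3, 4, 5].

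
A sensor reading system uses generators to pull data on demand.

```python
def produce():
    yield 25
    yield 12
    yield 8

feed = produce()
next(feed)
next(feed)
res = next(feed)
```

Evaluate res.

Step 1: produce() creates a generator.
Step 2: next(feed) yields 25 (consumed and discarded).
Step 3: next(feed) yields 12 (consumed and discarded).
Step 4: next(feed) yields 8, assigned to res.
Therefore res = 8.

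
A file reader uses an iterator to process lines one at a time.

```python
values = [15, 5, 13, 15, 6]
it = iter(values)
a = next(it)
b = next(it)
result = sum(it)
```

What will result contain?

Step 1: Create iterator over [15, 5, 13, 15, 6].
Step 2: a = next() = 15, b = next() = 5.
Step 3: sum() of remaining [13, 15, 6] = 34.
Therefore result = 34.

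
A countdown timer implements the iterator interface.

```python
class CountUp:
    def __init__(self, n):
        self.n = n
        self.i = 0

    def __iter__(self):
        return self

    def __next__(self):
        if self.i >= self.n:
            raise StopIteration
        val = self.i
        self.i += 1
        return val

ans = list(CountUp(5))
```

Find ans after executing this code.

Step 1: CountUp(5) creates an iterator counting 0 to 4.
Step 2: list() consumes all values: [0, 1, 2, 3, 4].
Therefore ans = [0, 1, 2, 3, 4].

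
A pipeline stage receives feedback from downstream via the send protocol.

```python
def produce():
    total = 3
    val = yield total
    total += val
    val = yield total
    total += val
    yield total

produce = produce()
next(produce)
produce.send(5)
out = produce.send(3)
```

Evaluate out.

Step 1: next() -> yield total=3.
Step 2: send(5) -> val=5, total = 3+5 = 8, yield 8.
Step 3: send(3) -> val=3, total = 8+3 = 11, yield 11.
Therefore out = 11.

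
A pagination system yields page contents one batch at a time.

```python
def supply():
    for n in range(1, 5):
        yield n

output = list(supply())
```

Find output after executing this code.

Step 1: The generator yields each value from range(1, 5).
Step 2: list() consumes all yields: [1, 2, 3, 4].
Therefore output = [1, 2, 3, 4].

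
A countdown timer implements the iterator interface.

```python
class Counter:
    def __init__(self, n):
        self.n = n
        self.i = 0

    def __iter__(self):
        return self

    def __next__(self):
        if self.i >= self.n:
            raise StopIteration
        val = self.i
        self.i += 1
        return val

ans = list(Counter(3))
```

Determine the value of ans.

Step 1: Counter(3) creates an iterator counting 0 to 2.
Step 2: list() consumes all values: [0, 1, 2].
Therefore ans = [0, 1, 2].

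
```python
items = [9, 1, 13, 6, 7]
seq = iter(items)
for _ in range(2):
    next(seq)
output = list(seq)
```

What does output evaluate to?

Step 1: Create iterator over [9, 1, 13, 6, 7].
Step 2: Advance 2 positions (consuming [9, 1]).
Step 3: list() collects remaining elements: [13, 6, 7].
Therefore output = [13, 6, 7].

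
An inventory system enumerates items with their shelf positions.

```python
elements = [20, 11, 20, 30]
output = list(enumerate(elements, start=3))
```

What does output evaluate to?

Step 1: enumerate with start=3:
  (3, 20)
  (4, 11)
  (5, 20)
  (6, 30)
Therefore output = [(3, 20), (4, 11), (5, 20), (6, 30)].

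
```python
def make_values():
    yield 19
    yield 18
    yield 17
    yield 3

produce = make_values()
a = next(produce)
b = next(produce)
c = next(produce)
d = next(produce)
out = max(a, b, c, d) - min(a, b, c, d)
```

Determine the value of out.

Step 1: Create generator and consume all values:
  a = next(produce) = 19
  b = next(produce) = 18
  c = next(produce) = 17
  d = next(produce) = 3
Step 2: max = 19, min = 3, out = 19 - 3 = 16.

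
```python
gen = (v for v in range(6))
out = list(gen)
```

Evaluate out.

Step 1: Generator expression iterates range(6): [0, 1, 2, 3, 4, 5].
Step 2: list() collects all values.
Therefore out = [0, 1, 2, 3, 4, 5].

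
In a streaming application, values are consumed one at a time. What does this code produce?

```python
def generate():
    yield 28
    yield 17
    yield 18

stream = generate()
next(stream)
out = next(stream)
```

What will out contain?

Step 1: generate() creates a generator.
Step 2: next(stream) yields 28 (consumed and discarded).
Step 3: next(stream) yields 17, assigned to out.
Therefore out = 17.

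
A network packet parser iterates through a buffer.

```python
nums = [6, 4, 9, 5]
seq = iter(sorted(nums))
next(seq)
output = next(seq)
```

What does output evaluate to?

Step 1: sorted([6, 4, 9, 5]) = [4, 5, 6, 9].
Step 2: Create iterator and skip 1 elements.
Step 3: next() returns 5.
Therefore output = 5.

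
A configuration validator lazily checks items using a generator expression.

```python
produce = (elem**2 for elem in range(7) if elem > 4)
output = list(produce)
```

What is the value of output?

Step 1: For range(7), keep elem > 4, then square:
  elem=0: 0 <= 4, excluded
  elem=1: 1 <= 4, excluded
  elem=2: 2 <= 4, excluded
  elem=3: 3 <= 4, excluded
  elem=4: 4 <= 4, excluded
  elem=5: 5 > 4, yield 5**2 = 25
  elem=6: 6 > 4, yield 6**2 = 36
Therefore output = [25, 36].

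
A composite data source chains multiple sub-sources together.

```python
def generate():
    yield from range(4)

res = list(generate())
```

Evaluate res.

Step 1: yield from delegates to the iterable, yielding each element.
Step 2: Collected values: [0, 1, 2, 3].
Therefore res = [0, 1, 2, 3].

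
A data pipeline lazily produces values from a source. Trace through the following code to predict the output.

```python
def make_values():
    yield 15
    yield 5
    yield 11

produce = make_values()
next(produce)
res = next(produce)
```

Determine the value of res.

Step 1: make_values() creates a generator.
Step 2: next(produce) yields 15 (consumed and discarded).
Step 3: next(produce) yields 5, assigned to res.
Therefore res = 5.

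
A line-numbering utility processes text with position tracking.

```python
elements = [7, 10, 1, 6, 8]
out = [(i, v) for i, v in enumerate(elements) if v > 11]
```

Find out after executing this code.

Step 1: Filter enumerate([7, 10, 1, 6, 8]) keeping v > 11:
  (0, 7): 7 <= 11, excluded
  (1, 10): 10 <= 11, excluded
  (2, 1): 1 <= 11, excluded
  (3, 6): 6 <= 11, excluded
  (4, 8): 8 <= 11, excluded
Therefore out = [].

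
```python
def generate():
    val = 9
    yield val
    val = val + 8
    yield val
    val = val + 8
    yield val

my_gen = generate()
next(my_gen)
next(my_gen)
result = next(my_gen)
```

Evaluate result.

Step 1: Trace through generator execution:
  Yield 1: val starts at 9, yield 9
  Yield 2: val = 9 + 8 = 17, yield 17
  Yield 3: val = 17 + 8 = 25, yield 25
Step 2: First next() gets 9, second next() gets the second value, third next() yields 25.
Therefore result = 25.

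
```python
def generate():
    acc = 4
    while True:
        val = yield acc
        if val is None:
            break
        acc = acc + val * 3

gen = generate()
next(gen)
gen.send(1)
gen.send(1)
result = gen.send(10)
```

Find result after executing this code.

Step 1: next() -> yield acc=4.
Step 2: send(1) -> val=1, acc = 4 + 1*3 = 7, yield 7.
Step 3: send(1) -> val=1, acc = 7 + 1*3 = 10, yield 10.
Step 4: send(10) -> val=10, acc = 10 + 10*3 = 40, yield 40.
Therefore result = 40.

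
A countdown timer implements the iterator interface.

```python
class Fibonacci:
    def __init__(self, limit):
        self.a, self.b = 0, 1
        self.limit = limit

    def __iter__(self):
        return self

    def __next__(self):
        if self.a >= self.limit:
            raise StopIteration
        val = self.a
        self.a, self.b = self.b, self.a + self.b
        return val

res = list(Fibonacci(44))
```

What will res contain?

Step 1: Fibonacci-like sequence (a=0, b=1) until >= 44:
  Yield 0, then a,b = 1,1
  Yield 1, then a,b = 1,2
  Yield 1, then a,b = 2,3
  Yield 2, then a,b = 3,5
  Yield 3, then a,b = 5,8
  Yield 5, then a,b = 8,13
  Yield 8, then a,b = 13,21
  Yield 13, then a,b = 21,34
  Yield 21, then a,b = 34,55
  Yield 34, then a,b = 55,89
Step 2: 55 >= 44, stop.
Therefore res = [0, 1, 1, 2, 3, 5, 8, 13, 21, 34].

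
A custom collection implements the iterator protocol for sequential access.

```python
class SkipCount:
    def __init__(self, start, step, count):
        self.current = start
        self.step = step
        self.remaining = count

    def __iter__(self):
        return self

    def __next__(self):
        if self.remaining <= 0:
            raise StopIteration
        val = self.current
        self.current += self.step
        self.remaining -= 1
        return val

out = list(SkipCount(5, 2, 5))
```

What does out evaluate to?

Step 1: SkipCount starts at 5, increments by 2, for 5 steps:
  Yield 5, then current += 2
  Yield 7, then current += 2
  Yield 9, then current += 2
  Yield 11, then current += 2
  Yield 13, then current += 2
Therefore out = [5, 7, 9, 11, 13].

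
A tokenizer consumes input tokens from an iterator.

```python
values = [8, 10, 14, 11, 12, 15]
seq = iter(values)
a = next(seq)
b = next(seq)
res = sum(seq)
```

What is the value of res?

Step 1: Create iterator over [8, 10, 14, 11, 12, 15].
Step 2: a = next() = 8, b = next() = 10.
Step 3: sum() of remaining [14, 11, 12, 15] = 52.
Therefore res = 52.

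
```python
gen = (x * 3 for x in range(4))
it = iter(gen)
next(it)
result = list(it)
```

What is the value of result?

Step 1: Generator produces [0, 3, 6, 9].
Step 2: next(it) consumes first element (0).
Step 3: list(it) collects remaining: [3, 6, 9].
Therefore result = [3, 6, 9].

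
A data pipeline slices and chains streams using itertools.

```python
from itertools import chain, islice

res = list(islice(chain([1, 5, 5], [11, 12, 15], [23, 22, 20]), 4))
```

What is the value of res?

Step 1: chain([1, 5, 5], [11, 12, 15], [23, 22, 20]) = [1, 5, 5, 11, 12, 15, 23, 22, 20].
Step 2: islice takes first 4 elements: [1, 5, 5, 11].
Therefore res = [1, 5, 5, 11].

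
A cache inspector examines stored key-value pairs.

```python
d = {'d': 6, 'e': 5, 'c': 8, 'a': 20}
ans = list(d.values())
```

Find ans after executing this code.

Step 1: d.values() returns the dictionary values in insertion order.
Therefore ans = [6, 5, 8, 20].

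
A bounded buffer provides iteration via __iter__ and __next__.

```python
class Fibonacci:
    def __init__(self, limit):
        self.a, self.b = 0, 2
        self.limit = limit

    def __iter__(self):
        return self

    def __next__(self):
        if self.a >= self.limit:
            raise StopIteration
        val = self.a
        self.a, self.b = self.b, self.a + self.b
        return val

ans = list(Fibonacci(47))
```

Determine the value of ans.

Step 1: Fibonacci-like sequence (a=0, b=2) until >= 47:
  Yield 0, then a,b = 2,2
  Yield 2, then a,b = 2,4
  Yield 2, then a,b = 4,6
  Yield 4, then a,b = 6,10
  Yield 6, then a,b = 10,16
  Yield 10, then a,b = 16,26
  Yield 16, then a,b = 26,42
  Yield 26, then a,b = 42,68
  Yield 42, then a,b = 68,110
Step 2: 68 >= 47, stop.
Therefore ans = [0, 2, 2, 4, 6, 10, 16, 26, 42].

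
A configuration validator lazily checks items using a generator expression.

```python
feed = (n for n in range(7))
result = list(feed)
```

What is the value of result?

Step 1: Generator expression iterates range(7): [0, 1, 2, 3, 4, 5, 6].
Step 2: list() collects all values.
Therefore result = [0, 1, 2, 3, 4, 5, 6].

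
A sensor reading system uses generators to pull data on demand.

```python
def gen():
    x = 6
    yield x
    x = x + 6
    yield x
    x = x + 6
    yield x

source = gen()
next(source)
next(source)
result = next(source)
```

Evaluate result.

Step 1: Trace through generator execution:
  Yield 1: x starts at 6, yield 6
  Yield 2: x = 6 + 6 = 12, yield 12
  Yield 3: x = 12 + 6 = 18, yield 18
Step 2: First next() gets 6, second next() gets the second value, third next() yields 18.
Therefore result = 18.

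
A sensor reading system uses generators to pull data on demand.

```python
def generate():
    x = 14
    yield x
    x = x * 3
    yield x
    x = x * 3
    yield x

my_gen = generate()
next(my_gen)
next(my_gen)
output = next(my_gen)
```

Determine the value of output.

Step 1: Trace through generator execution:
  Yield 1: x starts at 14, yield 14
  Yield 2: x = 14 * 3 = 42, yield 42
  Yield 3: x = 42 * 3 = 126, yield 126
Step 2: First next() gets 14, second next() gets the second value, third next() yields 126.
Therefore output = 126.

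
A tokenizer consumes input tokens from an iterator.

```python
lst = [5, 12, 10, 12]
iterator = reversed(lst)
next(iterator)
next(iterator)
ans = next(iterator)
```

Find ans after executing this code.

Step 1: reversed([5, 12, 10, 12]) gives iterator: [12, 10, 12, 5].
Step 2: First next() = 12, second next() = 10.
Step 3: Third next() = 12.
Therefore ans = 12.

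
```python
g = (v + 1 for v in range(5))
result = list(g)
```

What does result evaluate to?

Step 1: For each v in range(5), compute v+1:
  v=0: 0+1 = 1
  v=1: 1+1 = 2
  v=2: 2+1 = 3
  v=3: 3+1 = 4
  v=4: 4+1 = 5
Therefore result = [1, 2, 3, 4, 5].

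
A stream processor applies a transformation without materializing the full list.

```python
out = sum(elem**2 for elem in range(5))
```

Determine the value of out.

Step 1: Compute elem**2 for each elem in range(5):
  elem=0: 0**2 = 0
  elem=1: 1**2 = 1
  elem=2: 2**2 = 4
  elem=3: 3**2 = 9
  elem=4: 4**2 = 16
Step 2: sum = 0 + 1 + 4 + 9 + 16 = 30.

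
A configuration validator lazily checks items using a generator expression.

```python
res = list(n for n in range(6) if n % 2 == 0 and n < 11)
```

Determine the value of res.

Step 1: Filter range(6) where n % 2 == 0 and n < 11:
  n=0: both conditions met, included
  n=1: excluded (1 % 2 != 0)
  n=2: both conditions met, included
  n=3: excluded (3 % 2 != 0)
  n=4: both conditions met, included
  n=5: excluded (5 % 2 != 0)
Therefore res = [0, 2, 4].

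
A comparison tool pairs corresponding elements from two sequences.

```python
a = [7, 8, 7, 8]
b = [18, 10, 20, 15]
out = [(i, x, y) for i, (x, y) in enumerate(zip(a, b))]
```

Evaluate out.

Step 1: enumerate(zip(a, b)) gives index with paired elements:
  i=0: (7, 18)
  i=1: (8, 10)
  i=2: (7, 20)
  i=3: (8, 15)
Therefore out = [(0, 7, 18), (1, 8, 10), (2, 7, 20), (3, 8, 15)].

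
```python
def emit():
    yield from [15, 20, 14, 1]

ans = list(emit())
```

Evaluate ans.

Step 1: yield from delegates to the iterable, yielding each element.
Step 2: Collected values: [15, 20, 14, 1].
Therefore ans = [15, 20, 14, 1].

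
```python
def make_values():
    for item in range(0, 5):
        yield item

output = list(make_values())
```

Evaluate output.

Step 1: The generator yields each value from range(0, 5).
Step 2: list() consumes all yields: [0, 1, 2, 3, 4].
Therefore output = [0, 1, 2, 3, 4].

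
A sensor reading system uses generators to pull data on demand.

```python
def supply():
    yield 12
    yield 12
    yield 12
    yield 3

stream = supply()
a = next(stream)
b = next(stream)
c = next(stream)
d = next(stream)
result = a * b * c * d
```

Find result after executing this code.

Step 1: Create generator and consume all values:
  a = next(stream) = 12
  b = next(stream) = 12
  c = next(stream) = 12
  d = next(stream) = 3
Step 2: result = 12 * 12 * 12 * 3 = 5184.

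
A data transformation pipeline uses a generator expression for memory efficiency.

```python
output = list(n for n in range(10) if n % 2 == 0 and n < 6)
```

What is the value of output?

Step 1: Filter range(10) where n % 2 == 0 and n < 6:
  n=0: both conditions met, included
  n=1: excluded (1 % 2 != 0)
  n=2: both conditions met, included
  n=3: excluded (3 % 2 != 0)
  n=4: both conditions met, included
  n=5: excluded (5 % 2 != 0)
  n=6: excluded (6 >= 6)
  n=7: excluded (7 % 2 != 0, 7 >= 6)
  n=8: excluded (8 >= 6)
  n=9: excluded (9 % 2 != 0, 9 >= 6)
Therefore output = [0, 2, 4].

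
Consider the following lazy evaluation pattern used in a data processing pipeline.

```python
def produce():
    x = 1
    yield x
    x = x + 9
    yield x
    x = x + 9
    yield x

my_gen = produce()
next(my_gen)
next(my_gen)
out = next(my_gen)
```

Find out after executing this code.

Step 1: Trace through generator execution:
  Yield 1: x starts at 1, yield 1
  Yield 2: x = 1 + 9 = 10, yield 10
  Yield 3: x = 10 + 9 = 19, yield 19
Step 2: First next() gets 1, second next() gets the second value, third next() yields 19.
Therefore out = 19.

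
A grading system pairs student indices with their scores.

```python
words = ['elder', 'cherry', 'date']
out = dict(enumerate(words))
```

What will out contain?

Step 1: enumerate pairs indices with words:
  0 -> 'elder'
  1 -> 'cherry'
  2 -> 'date'
Therefore out = {0: 'elder', 1: 'cherry', 2: 'date'}.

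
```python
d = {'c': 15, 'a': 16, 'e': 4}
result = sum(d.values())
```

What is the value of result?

Step 1: d.values() = [15, 16, 4].
Step 2: sum = 35.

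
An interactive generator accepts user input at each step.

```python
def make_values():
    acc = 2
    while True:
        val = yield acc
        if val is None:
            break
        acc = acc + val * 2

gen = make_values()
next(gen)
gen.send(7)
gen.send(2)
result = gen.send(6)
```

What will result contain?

Step 1: next() -> yield acc=2.
Step 2: send(7) -> val=7, acc = 2 + 7*2 = 16, yield 16.
Step 3: send(2) -> val=2, acc = 16 + 2*2 = 20, yield 20.
Step 4: send(6) -> val=6, acc = 20 + 6*2 = 32, yield 32.
Therefore result = 32.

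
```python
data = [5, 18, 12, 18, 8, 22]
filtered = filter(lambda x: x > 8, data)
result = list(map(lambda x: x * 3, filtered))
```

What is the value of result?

Step 1: Filter data for elements > 8:
  5: removed
  18: kept
  12: kept
  18: kept
  8: removed
  22: kept
Step 2: Map x * 3 on filtered [18, 12, 18, 22]:
  18 -> 54
  12 -> 36
  18 -> 54
  22 -> 66
Therefore result = [54, 36, 54, 66].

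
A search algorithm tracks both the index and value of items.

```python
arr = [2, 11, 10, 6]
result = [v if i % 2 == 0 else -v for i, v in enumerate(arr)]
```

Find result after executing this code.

Step 1: For each (i, v), keep v if i is even, negate if odd:
  i=0 (even): keep 2
  i=1 (odd): negate to -11
  i=2 (even): keep 10
  i=3 (odd): negate to -6
Therefore result = [2, -11, 10, -6].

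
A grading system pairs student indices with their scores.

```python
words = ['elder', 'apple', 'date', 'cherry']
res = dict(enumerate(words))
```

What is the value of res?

Step 1: enumerate pairs indices with words:
  0 -> 'elder'
  1 -> 'apple'
  2 -> 'date'
  3 -> 'cherry'
Therefore res = {0: 'elder', 1: 'apple', 2: 'date', 3: 'cherry'}.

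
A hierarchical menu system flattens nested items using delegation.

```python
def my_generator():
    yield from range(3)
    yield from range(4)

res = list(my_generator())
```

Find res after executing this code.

Step 1: Trace yields in order:
  yield 0
  yield 1
  yield 2
  yield 0
  yield 1
  yield 2
  yield 3
Therefore res = [0, 1, 2, 0, 1, 2, 3].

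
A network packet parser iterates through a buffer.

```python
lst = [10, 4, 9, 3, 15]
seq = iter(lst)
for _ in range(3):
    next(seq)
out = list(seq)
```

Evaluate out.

Step 1: Create iterator over [10, 4, 9, 3, 15].
Step 2: Advance 3 positions (consuming [10, 4, 9]).
Step 3: list() collects remaining elements: [3, 15].
Therefore out = [3, 15].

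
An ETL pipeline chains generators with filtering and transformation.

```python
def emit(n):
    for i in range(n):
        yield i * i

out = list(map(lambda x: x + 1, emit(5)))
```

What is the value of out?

Step 1: emit(5) yields squares: [0, 1, 4, 9, 16].
Step 2: map adds 1 to each: [1, 2, 5, 10, 17].
Therefore out = [1, 2, 5, 10, 17].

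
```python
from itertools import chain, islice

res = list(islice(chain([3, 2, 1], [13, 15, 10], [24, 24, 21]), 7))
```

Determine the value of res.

Step 1: chain([3, 2, 1], [13, 15, 10], [24, 24, 21]) = [3, 2, 1, 13, 15, 10, 24, 24, 21].
Step 2: islice takes first 7 elements: [3, 2, 1, 13, 15, 10, 24].
Therefore res = [3, 2, 1, 13, 15, 10, 24].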